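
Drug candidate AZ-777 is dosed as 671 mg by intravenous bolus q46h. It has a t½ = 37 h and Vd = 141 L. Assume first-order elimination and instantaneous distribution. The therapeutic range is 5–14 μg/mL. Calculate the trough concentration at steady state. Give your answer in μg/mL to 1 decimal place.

3.5 μg/mL

Over one 46-h interval, 46/37 ≈ 1.2432 half-lives elapse, leaving f ≈ 0.4224 of each dose.
At steady state, accumulation factor R = 1/(1 − e^(−kτ)) ≈ 1.7313.
Single-dose peak C₀ = D/Vd = 671/141 ≈ 4.759 μg/mL.
Steady-state peak Cmax,ss = C₀·R ≈ 4.759 × 1.7313 ≈ 8.239 μg/mL.
Steady-state trough Cmin,ss = Cmax,ss·f ≈ 8.239 × 0.4224 ≈ 3.480 μg/mL.
Trough 3.5 μg/mL vs MEC 5 μg/mL: subtherapeutic.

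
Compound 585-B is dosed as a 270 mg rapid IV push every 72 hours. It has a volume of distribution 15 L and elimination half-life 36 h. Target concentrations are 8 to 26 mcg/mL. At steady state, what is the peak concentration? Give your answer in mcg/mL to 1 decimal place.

τ = 72 h = 2 half-lives, so f = (1/2)^2 = 0.25.
Accumulation ratio R = 1/(1 − f) = 1/0.75 = 4/3.
Single-dose peak C₀ = D/Vd = 270/15 = 18 mcg/mL.
Steady-state peak Cmax,ss = C₀·R = 18 × 4/3 ≈ 24.000 mcg/mL.
Peak 24.0 mcg/mL vs MTC 26 mcg/mL: below toxic threshold.

24.0 mcg/mL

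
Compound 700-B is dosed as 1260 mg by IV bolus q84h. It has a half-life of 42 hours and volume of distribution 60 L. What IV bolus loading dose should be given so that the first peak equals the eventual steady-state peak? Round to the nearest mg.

f = (1/2)^(84/42) ≈ 0.250000; accumulation ratio R = 1/(1−f) ≈ 1.33333.
Loading dose to hit Cmax,ss on first dose: D_load = D_maint·R ≈ 1260 × 1.33333 ≈ 1680.00 mg.

1680 mg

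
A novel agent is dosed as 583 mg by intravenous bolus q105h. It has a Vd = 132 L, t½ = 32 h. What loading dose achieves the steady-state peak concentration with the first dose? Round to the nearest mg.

f = (1/2)^(105/32) ≈ 0.102860; accumulation ratio R = 1/(1−f) ≈ 1.11465.
Loading dose to hit Cmax,ss on first dose: D_load = D_maint·R ≈ 583 × 1.11465 ≈ 649.84 mg.

650 mg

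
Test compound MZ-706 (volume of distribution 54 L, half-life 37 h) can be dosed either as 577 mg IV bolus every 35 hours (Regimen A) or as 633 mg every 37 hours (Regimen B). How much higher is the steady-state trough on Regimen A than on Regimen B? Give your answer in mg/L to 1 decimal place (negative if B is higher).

Regimen A: f = (1/2)^(35/37) ≈ 0.5191; Cmin,ss = (577/54)·f/(1−f) ≈ 11.534 mg/L.
Regimen B: f = (1/2)^(37/37) ≈ 0.5000; Cmin,ss = (633/54)·f/(1−f) ≈ 11.722 mg/L.
Difference ≈ 11.534 − 11.722 ≈ -0.188 mg/L.

-0.2 mg/L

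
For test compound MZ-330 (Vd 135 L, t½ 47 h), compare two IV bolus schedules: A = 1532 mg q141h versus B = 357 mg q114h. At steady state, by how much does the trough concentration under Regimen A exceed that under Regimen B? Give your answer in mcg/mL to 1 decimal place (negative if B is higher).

Regimen A: f = (1/2)^(141/47) ≈ 0.1250; Cmin,ss = (1532/135)·f/(1−f) ≈ 1.621 mcg/mL.
Regimen B: f = (1/2)^(114/47) ≈ 0.1861; Cmin,ss = (357/135)·f/(1−f) ≈ 0.605 mcg/mL.
Difference ≈ 1.621 − 0.605 ≈ 1.016 mcg/mL.

1.0 mcg/mL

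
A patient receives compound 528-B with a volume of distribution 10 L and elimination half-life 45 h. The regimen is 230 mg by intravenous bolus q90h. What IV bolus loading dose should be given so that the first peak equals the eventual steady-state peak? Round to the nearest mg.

f = (1/2)^(90/45) ≈ 0.250000; accumulation ratio R = 1/(1−f) ≈ 1.33333.
Loading dose to hit Cmax,ss on first dose: D_load = D_maint·R ≈ 230 × 1.33333 ≈ 306.67 mg.

307 mg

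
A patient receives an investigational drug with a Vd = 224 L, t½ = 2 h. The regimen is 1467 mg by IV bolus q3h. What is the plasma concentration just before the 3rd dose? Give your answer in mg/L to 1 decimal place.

f = (1/2)^(τ/t½) = (1/2)^(3/2) ≈ 0.3536.
C₀ = D/Vd = 1467/224 ≈ 6.549 mg/L.
Before the 3rd dose, 2 doses have been given. Superposition: Cmin = C₀·(f + f²).
≈ 6.549 × (0.3536 + 0.1250) ≈ 6.549 × 0.4786 ≈ 3.134 mg/L.

3.1 mg/L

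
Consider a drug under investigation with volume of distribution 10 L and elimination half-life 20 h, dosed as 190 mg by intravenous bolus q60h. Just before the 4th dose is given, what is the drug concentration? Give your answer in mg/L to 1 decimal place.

2.7 mg/L

f = (1/2)^(τ/t½) = (1/2)^(60/20) ≈ 0.1250.
C₀ = D/Vd = 190/10 ≈ 19.000 mg/L.
Before the 4th dose, 3 doses have been given. Superposition: Cmin = C₀·(f + f² + … + f^3).
≈ 19.000 × (0.1250 + 0.0156 + 0.0020) ≈ 19.000 × 0.1426 ≈ 2.709 mg/L.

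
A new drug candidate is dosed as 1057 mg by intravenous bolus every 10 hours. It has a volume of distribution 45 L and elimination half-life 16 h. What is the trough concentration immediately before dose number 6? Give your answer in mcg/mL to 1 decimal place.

38.4 mcg/mL

f = (1/2)^(τ/t½) = (1/2)^(10/16) ≈ 0.6484.
C₀ = D/Vd = 1057/45 ≈ 23.489 mcg/mL.
Before the 6th dose, 5 doses have been given. Superposition: Cmin = C₀·(f + f² + … + f^5).
≈ 23.489 × (0.6484 + 0.4204 + 0.2726 + 0.1768 + 0.1146) ≈ 23.489 × 1.6328 ≈ 38.353 mcg/mL.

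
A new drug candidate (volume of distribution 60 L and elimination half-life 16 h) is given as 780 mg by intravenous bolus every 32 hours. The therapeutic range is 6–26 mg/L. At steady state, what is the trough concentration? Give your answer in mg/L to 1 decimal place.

The dosing interval is 2 half-lives, so f = 2^(−2) = 0.25.
Accumulation ratio R = 1/(1 − f) = 1/0.75 = 4/3.
Single-dose peak C₀ = D/Vd = 780/60 = 13 mg/L.
Steady-state peak Cmax,ss = C₀·R = 13 × 4/3 ≈ 17.333 mg/L.
Steady-state trough Cmin,ss = Cmax,ss·f ≈ 17.333 × 0.25 ≈ 4.333 mg/L.
Trough 4.3 mg/L vs MEC 6 mg/L: subtherapeutic.

4.3 mg/L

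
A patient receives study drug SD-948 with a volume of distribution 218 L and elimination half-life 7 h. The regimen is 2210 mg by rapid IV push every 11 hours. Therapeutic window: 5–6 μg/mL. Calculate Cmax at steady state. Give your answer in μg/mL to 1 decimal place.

15.3 μg/mL

Over one 11-h interval, 11/7 ≈ 1.5714 half-lives elapse, leaving f ≈ 0.3365 of each dose.
At steady state, accumulation factor R = 1/(1 − e^(−kτ)) ≈ 1.5072.
Each bolus raises the concentration by D/Vd = 2210/218 ≈ 10.138 μg/mL.
Cmax,ss = C₀/(1 − f) ≈ 10.138/0.6635 ≈ 15.280 μg/mL.
Peak 15.3 μg/mL vs MTC 6 μg/mL: exceeds toxic threshold.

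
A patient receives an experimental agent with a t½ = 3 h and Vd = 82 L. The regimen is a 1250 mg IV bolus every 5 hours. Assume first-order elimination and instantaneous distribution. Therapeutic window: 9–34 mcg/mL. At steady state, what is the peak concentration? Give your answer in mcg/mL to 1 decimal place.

k = ln2/t½ = ln2/3 ≈ 0.231049 h⁻¹; fraction remaining f = e^(−kτ) = e^(−0.231049×5) ≈ 0.3150.
Accumulation ratio R = 1/(1 − f) ≈ 1/0.6850 ≈ 1.4599.
Single-dose peak C₀ = D/Vd = 1250/82 ≈ 15.244 mcg/mL.
Cmax,ss = C₀/(1 − f) ≈ 15.244/0.6850 ≈ 22.254 mcg/mL.
Peak 22.3 mcg/mL vs MTC 34 mcg/mL: below toxic threshold.

22.3 mcg/mL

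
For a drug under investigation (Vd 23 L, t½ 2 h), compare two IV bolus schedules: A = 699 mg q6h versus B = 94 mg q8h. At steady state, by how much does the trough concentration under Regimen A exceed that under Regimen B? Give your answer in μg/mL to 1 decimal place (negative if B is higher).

Regimen A: f = (1/2)^(6/2) ≈ 0.1250; Cmin,ss = (699/23)·f/(1−f) ≈ 4.342 μg/mL.
Regimen B: f = (1/2)^(8/2) ≈ 0.0625; Cmin,ss = (94/23)·f/(1−f) ≈ 0.272 μg/mL.
Difference ≈ 4.342 − 0.272 ≈ 4.070 μg/mL.

4.1 μg/mL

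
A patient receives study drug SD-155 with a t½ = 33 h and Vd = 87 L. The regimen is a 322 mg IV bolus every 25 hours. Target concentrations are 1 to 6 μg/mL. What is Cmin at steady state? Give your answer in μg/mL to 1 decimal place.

Over one 25-h interval, 25/33 ≈ 0.75758 half-lives elapse, leaving f ≈ 0.5915 of each dose.
Each bolus raises the concentration by D/Vd = 322/87 ≈ 3.701 μg/mL.
Steady-state trough Cmin,ss = C₀·f/(1−f) ≈ 3.701 × 0.5915/0.4085 ≈ 5.359 μg/mL.
Trough 5.4 μg/mL vs MEC 1 μg/mL: adequate.

5.4 μg/mL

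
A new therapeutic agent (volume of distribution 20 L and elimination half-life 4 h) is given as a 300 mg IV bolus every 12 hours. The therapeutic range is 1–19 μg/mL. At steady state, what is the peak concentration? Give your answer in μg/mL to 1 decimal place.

The dosing interval is 3 half-lives, so f = 2^(−3) = 0.125.
At steady state, R = 1/(1 − 0.125) = 8/7.
Single-dose peak C₀ = D/Vd = 300/20 = 15 μg/mL.
Steady-state peak Cmax,ss = C₀·R = 15 × 8/7 ≈ 17.143 μg/mL.
Peak 17.1 μg/mL vs MTC 19 μg/mL: below toxic threshold.

17.1 μg/mL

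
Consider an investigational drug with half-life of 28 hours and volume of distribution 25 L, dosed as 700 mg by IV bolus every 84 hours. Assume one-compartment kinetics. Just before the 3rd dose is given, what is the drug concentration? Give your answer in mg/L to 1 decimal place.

f = (1/2)^(τ/t½) = (1/2)^(84/28) ≈ 0.1250.
C₀ = D/Vd = 700/25 ≈ 28.000 mg/L.
Before the 3rd dose, 2 doses have been given. Superposition: Cmin = C₀·(f + f²).
≈ 28.000 × (0.1250 + 0.0156) ≈ 28.000 × 0.1406 ≈ 3.937 mg/L.

3.9 mg/L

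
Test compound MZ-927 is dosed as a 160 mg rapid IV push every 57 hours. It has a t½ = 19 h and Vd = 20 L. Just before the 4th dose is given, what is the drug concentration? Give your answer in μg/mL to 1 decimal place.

f = (1/2)^(τ/t½) = (1/2)^(57/19) ≈ 0.1250.
C₀ = D/Vd = 160/20 ≈ 8.000 μg/mL.
Before the 4th dose, 3 doses have been given. Superposition: Cmin = C₀·(f + f² + … + f^3).
≈ 8.000 × (0.1250 + 0.0156 + 0.0020) ≈ 8.000 × 0.1426 ≈ 1.141 μg/mL.

1.1 μg/mL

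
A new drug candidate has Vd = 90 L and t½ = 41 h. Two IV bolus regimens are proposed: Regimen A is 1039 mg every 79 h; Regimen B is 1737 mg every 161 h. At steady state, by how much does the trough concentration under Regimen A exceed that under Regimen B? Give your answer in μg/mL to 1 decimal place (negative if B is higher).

2.8 μg/mL

Regimen A: f = (1/2)^(79/41) ≈ 0.2630; Cmin,ss = (1039/90)·f/(1−f) ≈ 4.120 μg/mL.
Regimen B: f = (1/2)^(161/41) ≈ 0.0658; Cmin,ss = (1737/90)·f/(1−f) ≈ 1.359 μg/mL.
Difference ≈ 4.120 − 1.359 ≈ 2.761 μg/mL.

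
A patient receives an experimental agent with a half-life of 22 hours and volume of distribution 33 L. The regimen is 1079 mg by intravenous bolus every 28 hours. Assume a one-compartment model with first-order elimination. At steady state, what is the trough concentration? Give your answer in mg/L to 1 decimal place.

23.1 mg/L

Over one 28-h interval, 28/22 ≈ 1.2727 half-lives elapse, leaving f ≈ 0.4139 of each dose.
Each bolus raises the concentration by D/Vd = 1079/33 ≈ 32.697 mg/L.
Steady-state trough Cmin,ss = C₀·f/(1−f) ≈ 32.697 × 0.4139/0.5861 ≈ 23.090 mg/L.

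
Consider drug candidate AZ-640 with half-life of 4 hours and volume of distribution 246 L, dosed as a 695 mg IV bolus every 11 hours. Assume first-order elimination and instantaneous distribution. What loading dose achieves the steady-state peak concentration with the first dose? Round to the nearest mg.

f = (1/2)^(11/4) ≈ 0.148651; accumulation ratio R = 1/(1−f) ≈ 1.17461.
Loading dose to hit Cmax,ss on first dose: D_load = D_maint·R ≈ 695 × 1.17461 ≈ 816.35 mg.

816 mg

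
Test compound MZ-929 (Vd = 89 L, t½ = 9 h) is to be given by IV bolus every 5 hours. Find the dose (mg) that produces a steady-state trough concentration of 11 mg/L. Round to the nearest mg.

460 mg

τ/t½ = 5/9 ≈ 0.55556, so f = (1/2)^(5/9) ≈ 0.680395.
Cmin,ss = (D/Vd)·f/(1−f), so D = Cmin,ss·Vd·(1−f)/f.
D = 11 × 89 × (1−f)/f ≈ 11 × 89 × 0.46973 ≈ 459.87 mg.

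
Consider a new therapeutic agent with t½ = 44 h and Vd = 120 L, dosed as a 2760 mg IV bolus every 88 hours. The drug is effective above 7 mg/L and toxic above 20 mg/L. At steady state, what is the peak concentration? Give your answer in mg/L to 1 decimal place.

τ = 88 h = 2 half-lives, so f = (1/2)^2 = 0.25.
Accumulation ratio R = 1/(1 − f) = 1/0.75 = 4/3.
Single-dose peak C₀ = D/Vd = 2760/120 = 23 mg/L.
Steady-state peak Cmax,ss = C₀·R = 23 × 4/3 ≈ 30.667 mg/L.
Peak 30.7 mg/L vs MTC 20 mg/L: exceeds toxic threshold.

30.7 mg/L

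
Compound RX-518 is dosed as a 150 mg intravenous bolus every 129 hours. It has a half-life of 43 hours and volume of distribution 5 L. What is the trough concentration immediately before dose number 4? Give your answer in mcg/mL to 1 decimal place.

4.3 mcg/mL

f = (1/2)^(τ/t½) = (1/2)^(129/43) ≈ 0.1250.
C₀ = D/Vd = 150/5 ≈ 30.000 mcg/mL.
Before the 4th dose, 3 doses have been given. Superposition: Cmin = C₀·(f + f² + … + f^3).
≈ 30.000 × (0.1250 + 0.0156 + 0.0020) ≈ 30.000 × 0.1426 ≈ 4.278 mcg/mL.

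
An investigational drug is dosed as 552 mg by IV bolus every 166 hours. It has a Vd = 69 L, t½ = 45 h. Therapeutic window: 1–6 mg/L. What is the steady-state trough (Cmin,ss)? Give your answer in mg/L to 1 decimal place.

0.7 mg/L

k = ln2/t½ = ln2/45 ≈ 0.015403 h⁻¹; fraction remaining f = e^(−kτ) = e^(−0.015403×166) ≈ 0.0775.
At steady state, accumulation factor R = 1/(1 − e^(−kτ)) ≈ 1.0840.
Each bolus raises the concentration by D/Vd = 552/69 ≈ 8.000 mg/L.
Cmax,ss = C₀/(1 − f) ≈ 8.000/0.9225 ≈ 8.672 mg/L.
One interval later, Cmin,ss = Cmax,ss·e^(−kτ) ≈ 8.672 × 0.0775 ≈ 0.672 mg/L.
Trough 0.7 mg/L vs MEC 1 mg/L: subtherapeutic.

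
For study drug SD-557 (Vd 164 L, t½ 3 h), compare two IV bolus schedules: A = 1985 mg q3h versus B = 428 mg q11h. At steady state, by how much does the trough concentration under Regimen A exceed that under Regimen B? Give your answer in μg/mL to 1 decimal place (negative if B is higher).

11.9 μg/mL

Regimen A: f = (1/2)^(3/3) ≈ 0.5000; Cmin,ss = (1985/164)·f/(1−f) ≈ 12.104 μg/mL.
Regimen B: f = (1/2)^(11/3) ≈ 0.0787; Cmin,ss = (428/164)·f/(1−f) ≈ 0.223 μg/mL.
Difference ≈ 12.104 − 0.223 ≈ 11.881 μg/mL.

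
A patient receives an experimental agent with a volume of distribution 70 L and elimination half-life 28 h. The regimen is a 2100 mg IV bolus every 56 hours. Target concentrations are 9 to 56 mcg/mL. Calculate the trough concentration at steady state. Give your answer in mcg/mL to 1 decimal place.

τ = 56 h = 2 half-lives, so f = (1/2)^2 = 0.25.
At steady state, R = 1/(1 − 0.25) = 4/3.
Single-dose peak C₀ = D/Vd = 2100/70 = 30 mcg/mL.
Steady-state peak Cmax,ss = C₀·R = 30 × 4/3 ≈ 40.000 mcg/mL.
Steady-state trough Cmin,ss = Cmax,ss·f ≈ 40.000 × 0.25 ≈ 10.000 mcg/mL.
Trough 10.0 mcg/mL vs MEC 9 mcg/mL: adequate.

10.0 mcg/mL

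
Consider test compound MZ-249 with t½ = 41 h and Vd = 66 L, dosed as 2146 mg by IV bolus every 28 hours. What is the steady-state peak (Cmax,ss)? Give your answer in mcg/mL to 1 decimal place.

k = ln2/t½ = ln2/41 ≈ 0.016906 h⁻¹; fraction remaining f = e^(−kτ) = e^(−0.016906×28) ≈ 0.6229.
Accumulation ratio R = 1/(1 − f) ≈ 1/0.3771 ≈ 2.6518.
Each bolus raises the concentration by D/Vd = 2146/66 ≈ 32.515 mcg/mL.
Steady-state peak Cmax,ss = C₀·R ≈ 32.515 × 2.6518 ≈ 86.223 mcg/mL.

86.2 mcg/mL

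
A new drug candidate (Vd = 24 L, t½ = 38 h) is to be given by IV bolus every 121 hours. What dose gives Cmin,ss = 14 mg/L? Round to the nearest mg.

τ/t½ = 121/38 ≈ 3.1842, so f = (1/2)^(121/38) ≈ 0.110016.
Cmin,ss = (D/Vd)·f/(1−f), so D = Cmin,ss·Vd·(1−f)/f.
D = 14 × 24 × (1−f)/f ≈ 14 × 24 × 8.08959 ≈ 2718.10 mg.

2718 mg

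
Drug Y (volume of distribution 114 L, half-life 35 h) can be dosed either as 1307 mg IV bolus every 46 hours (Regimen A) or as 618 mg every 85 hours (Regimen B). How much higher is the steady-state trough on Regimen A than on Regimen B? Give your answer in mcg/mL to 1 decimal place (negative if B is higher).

6.5 mcg/mL

Regimen A: f = (1/2)^(46/35) ≈ 0.4021; Cmin,ss = (1307/114)·f/(1−f) ≈ 7.710 mcg/mL.
Regimen B: f = (1/2)^(85/35) ≈ 0.1857; Cmin,ss = (618/114)·f/(1−f) ≈ 1.236 mcg/mL.
Difference ≈ 7.710 − 1.236 ≈ 6.474 mcg/mL.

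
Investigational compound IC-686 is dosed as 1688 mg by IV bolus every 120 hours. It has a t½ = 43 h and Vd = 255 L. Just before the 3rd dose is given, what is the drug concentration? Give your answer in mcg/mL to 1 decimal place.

f = (1/2)^(τ/t½) = (1/2)^(120/43) ≈ 0.1445.
C₀ = D/Vd = 1688/255 ≈ 6.620 mcg/mL.
Before the 3rd dose, 2 doses have been given. Superposition: Cmin = C₀·(f + f²).
≈ 6.620 × (0.1445 + 0.0209) ≈ 6.620 × 0.1654 ≈ 1.095 mcg/mL.

1.1 mcg/mL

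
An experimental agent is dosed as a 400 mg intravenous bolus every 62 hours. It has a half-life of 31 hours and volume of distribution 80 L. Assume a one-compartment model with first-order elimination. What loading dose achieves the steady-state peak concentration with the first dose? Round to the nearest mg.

533 mg

f = (1/2)^(62/31) ≈ 0.250000; accumulation ratio R = 1/(1−f) ≈ 1.33333.
Loading dose to hit Cmax,ss on first dose: D_load = D_maint·R ≈ 400 × 1.33333 ≈ 533.33 mg.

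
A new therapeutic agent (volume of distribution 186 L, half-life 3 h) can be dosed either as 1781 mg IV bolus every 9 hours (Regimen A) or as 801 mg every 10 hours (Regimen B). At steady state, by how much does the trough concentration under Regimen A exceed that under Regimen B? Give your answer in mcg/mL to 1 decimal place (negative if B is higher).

0.9 mcg/mL

Regimen A: f = (1/2)^(9/3) ≈ 0.1250; Cmin,ss = (1781/186)·f/(1−f) ≈ 1.368 mcg/mL.
Regimen B: f = (1/2)^(10/3) ≈ 0.0992; Cmin,ss = (801/186)·f/(1−f) ≈ 0.474 mcg/mL.
Difference ≈ 1.368 − 0.474 ≈ 0.894 mcg/mL.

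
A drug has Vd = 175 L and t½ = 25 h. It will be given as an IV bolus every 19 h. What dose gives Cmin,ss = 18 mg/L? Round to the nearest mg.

2184 mg

τ/t½ = 19/25 ≈ 0.76, so f = (1/2)^(19/25) ≈ 0.590496.
Cmin,ss = (D/Vd)·f/(1−f), so D = Cmin,ss·Vd·(1−f)/f.
D = 18 × 175 × (1−f)/f ≈ 18 × 175 × 0.69349 ≈ 2184.49 mg.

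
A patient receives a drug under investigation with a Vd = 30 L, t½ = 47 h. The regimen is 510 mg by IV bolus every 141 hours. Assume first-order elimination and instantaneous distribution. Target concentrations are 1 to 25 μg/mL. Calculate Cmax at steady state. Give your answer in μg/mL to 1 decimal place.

The dosing interval is 3 half-lives, so f = 2^(−3) = 0.125.
At steady state, R = 1/(1 − 0.125) = 8/7.
Single-dose peak C₀ = D/Vd = 510/30 = 17 μg/mL.
Steady-state peak Cmax,ss = C₀·R = 17 × 8/7 ≈ 19.429 μg/mL.
Peak 19.4 μg/mL vs MTC 25 μg/mL: below toxic threshold.

19.4 μg/mL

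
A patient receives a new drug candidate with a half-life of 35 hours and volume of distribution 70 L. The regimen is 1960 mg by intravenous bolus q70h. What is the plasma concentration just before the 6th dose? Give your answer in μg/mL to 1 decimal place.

9.3 μg/mL

f = (1/2)^(τ/t½) = (1/2)^(70/35) ≈ 0.2500.
C₀ = D/Vd = 1960/70 ≈ 28.000 μg/mL.
Before the 6th dose, 5 doses have been given. Superposition: Cmin = C₀·(f + f² + … + f^5).
≈ 28.000 × (0.2500 + 0.0625 + 0.0156 + 0.0039 + 0.0010) ≈ 28.000 × 0.3330 ≈ 9.324 μg/mL.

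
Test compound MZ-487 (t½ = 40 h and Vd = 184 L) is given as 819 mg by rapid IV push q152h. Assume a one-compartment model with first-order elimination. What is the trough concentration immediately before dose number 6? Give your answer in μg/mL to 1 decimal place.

f = (1/2)^(τ/t½) = (1/2)^(152/40) ≈ 0.0718.
C₀ = D/Vd = 819/184 ≈ 4.451 μg/mL.
Before the 6th dose, 5 doses have been given. Superposition: Cmin = C₀·(f + f² + … + f^5).
≈ 4.451 × (0.0718 + 0.0052 + 0.0004 + 0.0000 + 0.0000) ≈ 4.451 × 0.0774 ≈ 0.345 μg/mL.

0.3 μg/mL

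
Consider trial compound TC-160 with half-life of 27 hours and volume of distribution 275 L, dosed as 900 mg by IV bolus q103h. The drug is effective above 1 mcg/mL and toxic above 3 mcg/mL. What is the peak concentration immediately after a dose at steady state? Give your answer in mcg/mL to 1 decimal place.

3.5 mcg/mL

τ/t½ = 103/27 ≈ 3.8148, so fraction remaining f = (1/2)^(103/27) ≈ 0.0711.
Accumulation ratio R = 1/(1 − f) ≈ 1/0.9289 ≈ 1.0765.
Single-dose peak C₀ = D/Vd = 900/275 ≈ 3.273 mcg/mL.
Steady-state peak Cmax,ss = C₀·R ≈ 3.273 × 1.0765 ≈ 3.523 mcg/mL.
Peak 3.5 mcg/mL vs MTC 3 mcg/mL: exceeds toxic threshold.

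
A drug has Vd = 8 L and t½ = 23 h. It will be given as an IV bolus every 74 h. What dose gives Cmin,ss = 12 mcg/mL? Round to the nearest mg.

τ/t½ = 74/23 ≈ 3.2174, so f = (1/2)^(74/23) ≈ 0.107515.
Cmin,ss = (D/Vd)·f/(1−f), so D = Cmin,ss·Vd·(1−f)/f.
D = 12 × 8 × (1−f)/f ≈ 12 × 8 × 8.30103 ≈ 796.90 mg.

797 mg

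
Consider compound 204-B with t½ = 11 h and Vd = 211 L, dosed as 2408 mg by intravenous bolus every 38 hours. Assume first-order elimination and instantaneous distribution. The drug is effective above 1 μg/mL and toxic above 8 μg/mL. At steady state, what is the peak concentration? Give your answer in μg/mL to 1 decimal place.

12.6 μg/mL

τ/t½ = 38/11 ≈ 3.4545, so fraction remaining f = (1/2)^(38/11) ≈ 0.0912.
Accumulation ratio R = 1/(1 − f) ≈ 1/0.9088 ≈ 1.1004.
Single-dose peak C₀ = D/Vd = 2408/211 ≈ 11.412 μg/mL.
Steady-state peak Cmax,ss = C₀·R ≈ 11.412 × 1.1004 ≈ 12.558 μg/mL.
Peak 12.6 μg/mL vs MTC 8 μg/mL: exceeds toxic threshold.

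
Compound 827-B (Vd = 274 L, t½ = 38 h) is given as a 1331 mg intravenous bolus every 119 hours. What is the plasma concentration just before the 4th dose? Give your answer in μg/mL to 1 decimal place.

f = (1/2)^(τ/t½) = (1/2)^(119/38) ≈ 0.1141.
C₀ = D/Vd = 1331/274 ≈ 4.858 μg/mL.
Before the 4th dose, 3 doses have been given. Superposition: Cmin = C₀·(f + f² + … + f^3).
≈ 4.858 × (0.1141 + 0.0130 + 0.0015) ≈ 4.858 × 0.1286 ≈ 0.625 μg/mL.

0.6 μg/mL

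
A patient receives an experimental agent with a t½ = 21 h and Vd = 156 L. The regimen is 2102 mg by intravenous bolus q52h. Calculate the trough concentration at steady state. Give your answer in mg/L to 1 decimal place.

τ/t½ = 52/21 ≈ 2.4762, so fraction remaining f = (1/2)^(52/21) ≈ 0.1797.
At steady state, accumulation factor R = 1/(1 − e^(−kτ)) ≈ 1.2191.
Single-dose peak C₀ = D/Vd = 2102/156 ≈ 13.474 mg/L.
Cmax,ss = C₀/(1 − f) ≈ 13.474/0.8203 ≈ 16.426 mg/L.
Steady-state trough Cmin,ss = Cmax,ss·f ≈ 16.426 × 0.1797 ≈ 2.952 mg/L.

3.0 mg/L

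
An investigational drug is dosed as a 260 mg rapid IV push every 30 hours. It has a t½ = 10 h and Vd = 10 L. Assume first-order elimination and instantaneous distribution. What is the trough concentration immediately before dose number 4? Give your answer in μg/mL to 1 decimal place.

3.7 μg/mL

f = (1/2)^(τ/t½) = (1/2)^(30/10) ≈ 0.1250.
C₀ = D/Vd = 260/10 ≈ 26.000 μg/mL.
Before the 4th dose, 3 doses have been given. Superposition: Cmin = C₀·(f + f² + … + f^3).
≈ 26.000 × (0.1250 + 0.0156 + 0.0020) ≈ 26.000 × 0.1426 ≈ 3.708 μg/mL.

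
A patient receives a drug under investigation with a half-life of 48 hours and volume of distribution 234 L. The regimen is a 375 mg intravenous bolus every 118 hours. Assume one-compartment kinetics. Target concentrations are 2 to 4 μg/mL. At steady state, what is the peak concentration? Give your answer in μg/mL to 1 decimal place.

2.0 μg/mL

τ/t½ = 118/48 ≈ 2.4583, so fraction remaining f = (1/2)^(118/48) ≈ 0.1820.
At steady state, accumulation factor R = 1/(1 − e^(−kτ)) ≈ 1.2225.
Single-dose peak C₀ = D/Vd = 375/234 ≈ 1.603 μg/mL.
Steady-state peak Cmax,ss = C₀·R ≈ 1.603 × 1.2225 ≈ 1.960 μg/mL.
Peak 2.0 μg/mL vs MTC 4 μg/mL: below toxic threshold.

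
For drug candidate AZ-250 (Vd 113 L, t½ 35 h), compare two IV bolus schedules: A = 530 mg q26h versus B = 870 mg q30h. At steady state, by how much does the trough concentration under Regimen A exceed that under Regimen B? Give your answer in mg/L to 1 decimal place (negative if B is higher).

Regimen A: f = (1/2)^(26/35) ≈ 0.5976; Cmin,ss = (530/113)·f/(1−f) ≈ 6.965 mg/L.
Regimen B: f = (1/2)^(30/35) ≈ 0.5520; Cmin,ss = (870/113)·f/(1−f) ≈ 9.486 mg/L.
Difference ≈ 6.965 − 9.486 ≈ -2.521 mg/L.

-2.5 mg/L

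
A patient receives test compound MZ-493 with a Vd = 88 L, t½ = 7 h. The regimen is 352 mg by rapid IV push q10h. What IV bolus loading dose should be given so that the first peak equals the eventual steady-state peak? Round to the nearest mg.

560 mg

f = (1/2)^(10/7) ≈ 0.371499; accumulation ratio R = 1/(1−f) ≈ 1.59109.
Loading dose to hit Cmax,ss on first dose: D_load = D_maint·R ≈ 352 × 1.59109 ≈ 560.06 mg.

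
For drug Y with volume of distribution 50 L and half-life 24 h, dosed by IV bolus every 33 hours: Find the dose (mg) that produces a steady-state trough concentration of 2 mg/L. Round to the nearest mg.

159 mg

τ/t½ = 33/24 ≈ 1.375, so f = (1/2)^(33/24) ≈ 0.385553.
Cmin,ss = (D/Vd)·f/(1−f), so D = Cmin,ss·Vd·(1−f)/f.
D = 2 × 50 × (1−f)/f ≈ 2 × 50 × 1.59368 ≈ 159.37 mg.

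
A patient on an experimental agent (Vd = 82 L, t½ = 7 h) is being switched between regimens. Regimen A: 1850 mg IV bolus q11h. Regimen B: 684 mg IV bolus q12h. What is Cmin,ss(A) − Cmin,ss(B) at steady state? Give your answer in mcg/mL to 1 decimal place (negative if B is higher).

7.8 mcg/mL

Regimen A: f = (1/2)^(11/7) ≈ 0.3365; Cmin,ss = (1850/82)·f/(1−f) ≈ 11.442 mcg/mL.
Regimen B: f = (1/2)^(12/7) ≈ 0.3048; Cmin,ss = (684/82)·f/(1−f) ≈ 3.657 mcg/mL.
Difference ≈ 11.442 − 3.657 ≈ 7.785 mcg/mL.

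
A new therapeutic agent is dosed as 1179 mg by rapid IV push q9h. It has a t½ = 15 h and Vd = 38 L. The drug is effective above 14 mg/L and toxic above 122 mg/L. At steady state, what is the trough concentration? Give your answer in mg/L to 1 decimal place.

τ/t½ = 9/15 ≈ 0.6, so fraction remaining f = (1/2)^(9/15) ≈ 0.6598.
At steady state, accumulation factor R = 1/(1 − e^(−kτ)) ≈ 2.9394.
Single-dose peak C₀ = D/Vd = 1179/38 ≈ 31.026 mg/L.
Steady-state peak Cmax,ss = C₀·R ≈ 31.026 × 2.9394 ≈ 91.198 mg/L.
One interval later, Cmin,ss = Cmax,ss·e^(−kτ) ≈ 91.198 × 0.6598 ≈ 60.172 mg/L.
Trough 60.2 mg/L vs MEC 14 mg/L: adequate.

60.2 mg/L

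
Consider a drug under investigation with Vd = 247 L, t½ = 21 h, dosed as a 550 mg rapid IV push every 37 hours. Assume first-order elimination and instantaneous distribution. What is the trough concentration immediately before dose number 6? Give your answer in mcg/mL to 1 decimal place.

0.9 mcg/mL

f = (1/2)^(τ/t½) = (1/2)^(37/21) ≈ 0.2949.
C₀ = D/Vd = 550/247 ≈ 2.227 mcg/mL.
Before the 6th dose, 5 doses have been given. Superposition: Cmin = C₀·(f + f² + … + f^5).
≈ 2.227 × (0.2949 + 0.0870 + 0.0256 + 0.0076 + 0.0022) ≈ 2.227 × 0.4173 ≈ 0.929 mcg/mL.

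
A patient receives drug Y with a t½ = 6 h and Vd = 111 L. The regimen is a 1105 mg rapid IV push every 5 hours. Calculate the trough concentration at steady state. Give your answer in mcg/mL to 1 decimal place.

12.7 mcg/mL

Over one 5-h interval, 5/6 ≈ 0.83333 half-lives elapse, leaving f ≈ 0.5612 of each dose.
Single-dose peak C₀ = D/Vd = 1105/111 ≈ 9.955 mcg/mL.
Steady-state trough Cmin,ss = C₀·f/(1−f) ≈ 9.955 × 0.5612/0.4388 ≈ 12.732 mcg/mL.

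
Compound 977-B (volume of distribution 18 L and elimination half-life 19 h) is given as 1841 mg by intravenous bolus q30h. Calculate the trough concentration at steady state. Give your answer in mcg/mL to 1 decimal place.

51.5 mcg/mL

k = ln2/t½ = ln2/19 ≈ 0.036481 h⁻¹; fraction remaining f = e^(−kτ) = e^(−0.036481×30) ≈ 0.3347.
At steady state, accumulation factor R = 1/(1 − e^(−kτ)) ≈ 1.5031.
Single-dose peak C₀ = D/Vd = 1841/18 ≈ 102.278 mcg/mL.
Steady-state peak Cmax,ss = C₀·R ≈ 102.278 × 1.5031 ≈ 153.734 mcg/mL.
One interval later, Cmin,ss = Cmax,ss·e^(−kτ) ≈ 153.734 × 0.3347 ≈ 51.455 mcg/mL.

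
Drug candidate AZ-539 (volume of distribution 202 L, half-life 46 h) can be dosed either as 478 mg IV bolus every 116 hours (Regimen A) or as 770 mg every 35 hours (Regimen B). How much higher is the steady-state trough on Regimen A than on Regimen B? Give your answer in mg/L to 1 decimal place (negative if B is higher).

-5.0 mg/L

Regimen A: f = (1/2)^(116/46) ≈ 0.1741; Cmin,ss = (478/202)·f/(1−f) ≈ 0.499 mg/L.
Regimen B: f = (1/2)^(35/46) ≈ 0.5901; Cmin,ss = (770/202)·f/(1−f) ≈ 5.488 mg/L.
Difference ≈ 0.499 − 5.488 ≈ -4.989 mg/L.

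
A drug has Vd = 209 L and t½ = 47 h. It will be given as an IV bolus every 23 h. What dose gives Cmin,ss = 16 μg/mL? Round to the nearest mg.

1350 mg

τ/t½ = 23/47 ≈ 0.48936, so f = (1/2)^(23/47) ≈ 0.712340.
Cmin,ss = (D/Vd)·f/(1−f), so D = Cmin,ss·Vd·(1−f)/f.
D = 16 × 209 × (1−f)/f ≈ 16 × 209 × 0.40382 ≈ 1350.37 mg.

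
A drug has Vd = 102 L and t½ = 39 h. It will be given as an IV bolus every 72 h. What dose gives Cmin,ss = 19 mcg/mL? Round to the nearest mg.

τ/t½ = 72/39 ≈ 1.8462, so f = (1/2)^(72/39) ≈ 0.278133.
Cmin,ss = (D/Vd)·f/(1−f), so D = Cmin,ss·Vd·(1−f)/f.
D = 19 × 102 × (1−f)/f ≈ 19 × 102 × 2.59540 ≈ 5029.89 mg.

5030 mg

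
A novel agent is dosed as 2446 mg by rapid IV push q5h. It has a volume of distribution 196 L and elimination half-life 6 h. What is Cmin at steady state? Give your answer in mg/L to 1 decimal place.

Over one 5-h interval, 5/6 ≈ 0.83333 half-lives elapse, leaving f ≈ 0.5612 of each dose.
At steady state, accumulation factor R = 1/(1 − e^(−kτ)) ≈ 2.2789.
Single-dose peak C₀ = D/Vd = 2446/196 ≈ 12.480 mg/L.
Cmax,ss = C₀/(1 − f) ≈ 12.480/0.4388 ≈ 28.441 mg/L.
Steady-state trough Cmin,ss = Cmax,ss·f ≈ 28.441 × 0.5612 ≈ 15.961 mg/L.

16.0 mg/L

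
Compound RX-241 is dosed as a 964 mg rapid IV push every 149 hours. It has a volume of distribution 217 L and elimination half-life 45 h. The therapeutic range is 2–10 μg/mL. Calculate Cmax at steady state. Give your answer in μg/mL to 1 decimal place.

4.9 μg/mL

τ/t½ = 149/45 ≈ 3.3111, so fraction remaining f = (1/2)^(149/45) ≈ 0.1008.
At steady state, accumulation factor R = 1/(1 − e^(−kτ)) ≈ 1.1121.
Each bolus raises the concentration by D/Vd = 964/217 ≈ 4.442 μg/mL.
Steady-state peak Cmax,ss = C₀·R ≈ 4.442 × 1.1121 ≈ 4.940 μg/mL.
Peak 4.9 μg/mL vs MTC 10 μg/mL: below toxic threshold.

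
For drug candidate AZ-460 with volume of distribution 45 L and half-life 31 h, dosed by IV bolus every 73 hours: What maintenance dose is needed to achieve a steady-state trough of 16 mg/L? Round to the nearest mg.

2963 mg

τ/t½ = 73/31 ≈ 2.3548, so f = (1/2)^(73/31) ≈ 0.195489.
Cmin,ss = (D/Vd)·f/(1−f), so D = Cmin,ss·Vd·(1−f)/f.
D = 16 × 45 × (1−f)/f ≈ 16 × 45 × 4.11538 ≈ 2963.07 mg.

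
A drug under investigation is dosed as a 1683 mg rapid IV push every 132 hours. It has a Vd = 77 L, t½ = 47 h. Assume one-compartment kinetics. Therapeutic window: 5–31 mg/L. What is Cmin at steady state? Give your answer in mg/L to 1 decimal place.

3.6 mg/L

τ/t½ = 132/47 ≈ 2.8085, so fraction remaining f = (1/2)^(132/47) ≈ 0.1427.
At steady state, accumulation factor R = 1/(1 − e^(−kτ)) ≈ 1.1665.
Each bolus raises the concentration by D/Vd = 1683/77 ≈ 21.857 mg/L.
Cmax,ss = C₀/(1 − f) ≈ 21.857/0.8573 ≈ 25.495 mg/L.
One interval later, Cmin,ss = Cmax,ss·e^(−kτ) ≈ 25.495 × 0.1427 ≈ 3.638 mg/L.
Trough 3.6 mg/L vs MEC 5 mg/L: subtherapeutic.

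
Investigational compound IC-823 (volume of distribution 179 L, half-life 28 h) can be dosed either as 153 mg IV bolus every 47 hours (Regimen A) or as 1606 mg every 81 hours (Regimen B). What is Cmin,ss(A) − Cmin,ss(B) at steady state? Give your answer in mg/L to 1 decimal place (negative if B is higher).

Regimen A: f = (1/2)^(47/28) ≈ 0.3124; Cmin,ss = (153/179)·f/(1−f) ≈ 0.388 mg/L.
Regimen B: f = (1/2)^(81/28) ≈ 0.1346; Cmin,ss = (1606/179)·f/(1−f) ≈ 1.395 mg/L.
Difference ≈ 0.388 − 1.395 ≈ -1.007 mg/L.

-1.0 mg/L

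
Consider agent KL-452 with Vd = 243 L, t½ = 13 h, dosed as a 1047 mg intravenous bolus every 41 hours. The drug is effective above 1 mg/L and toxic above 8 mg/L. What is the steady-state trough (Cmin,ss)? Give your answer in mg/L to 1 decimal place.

0.5 mg/L

Over one 41-h interval, 41/13 ≈ 3.1538 half-lives elapse, leaving f ≈ 0.1124 of each dose.
Each bolus raises the concentration by D/Vd = 1047/243 ≈ 4.309 mg/L.
Steady-state trough Cmin,ss = C₀·f/(1−f) ≈ 4.309 × 0.1124/0.8876 ≈ 0.546 mg/L.
Trough 0.5 mg/L vs MEC 1 mg/L: subtherapeutic.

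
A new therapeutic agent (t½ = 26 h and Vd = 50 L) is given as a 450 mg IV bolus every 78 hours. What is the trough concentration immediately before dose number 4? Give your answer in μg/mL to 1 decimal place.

1.3 μg/mL

f = (1/2)^(τ/t½) = (1/2)^(78/26) ≈ 0.1250.
C₀ = D/Vd = 450/50 ≈ 9.000 μg/mL.
Before the 4th dose, 3 doses have been given. Superposition: Cmin = C₀·(f + f² + … + f^3).
≈ 9.000 × (0.1250 + 0.0156 + 0.0020) ≈ 9.000 × 0.1426 ≈ 1.283 μg/mL.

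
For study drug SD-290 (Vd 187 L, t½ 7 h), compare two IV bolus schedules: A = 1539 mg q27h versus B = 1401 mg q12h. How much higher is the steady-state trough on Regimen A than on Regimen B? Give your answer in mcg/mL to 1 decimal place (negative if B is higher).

Regimen A: f = (1/2)^(27/7) ≈ 0.0690; Cmin,ss = (1539/187)·f/(1−f) ≈ 0.610 mcg/mL.
Regimen B: f = (1/2)^(12/7) ≈ 0.3048; Cmin,ss = (1401/187)·f/(1−f) ≈ 3.285 mcg/mL.
Difference ≈ 0.610 − 3.285 ≈ -2.675 mcg/mL.

-2.7 mcg/mL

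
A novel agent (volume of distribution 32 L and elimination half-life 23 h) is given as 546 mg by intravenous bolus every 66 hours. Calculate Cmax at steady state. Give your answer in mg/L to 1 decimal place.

Over one 66-h interval, 66/23 ≈ 2.8696 half-lives elapse, leaving f ≈ 0.1368 of each dose.
At steady state, accumulation factor R = 1/(1 − e^(−kτ)) ≈ 1.1585.
Single-dose peak C₀ = D/Vd = 546/32 ≈ 17.062 mg/L.
Steady-state peak Cmax,ss = C₀·R ≈ 17.062 × 1.1585 ≈ 19.766 mg/L.

19.8 mg/L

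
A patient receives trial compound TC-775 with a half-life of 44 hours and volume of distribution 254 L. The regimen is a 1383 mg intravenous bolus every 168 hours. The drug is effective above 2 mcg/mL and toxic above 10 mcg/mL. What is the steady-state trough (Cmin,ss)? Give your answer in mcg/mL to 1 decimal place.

0.4 mcg/mL

k = ln2/t½ = ln2/44 ≈ 0.015753 h⁻¹; fraction remaining f = e^(−kτ) = e^(−0.015753×168) ≈ 0.0709.
Single-dose peak C₀ = D/Vd = 1383/254 ≈ 5.445 mcg/mL.
Steady-state trough Cmin,ss = C₀·f/(1−f) ≈ 5.445 × 0.0709/0.9291 ≈ 0.416 mcg/mL.
Trough 0.4 mcg/mL vs MEC 2 mcg/mL: subtherapeutic.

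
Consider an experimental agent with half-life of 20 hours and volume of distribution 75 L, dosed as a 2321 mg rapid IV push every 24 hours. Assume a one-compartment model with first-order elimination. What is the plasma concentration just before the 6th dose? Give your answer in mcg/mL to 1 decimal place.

f = (1/2)^(τ/t½) = (1/2)^(24/20) ≈ 0.4353.
C₀ = D/Vd = 2321/75 ≈ 30.947 mcg/mL.
Before the 6th dose, 5 doses have been given. Superposition: Cmin = C₀·(f + f² + … + f^5).
≈ 30.947 × (0.4353 + 0.1895 + 0.0825 + 0.0359 + 0.0156) ≈ 30.947 × 0.7588 ≈ 23.483 mcg/mL.

23.5 mcg/mL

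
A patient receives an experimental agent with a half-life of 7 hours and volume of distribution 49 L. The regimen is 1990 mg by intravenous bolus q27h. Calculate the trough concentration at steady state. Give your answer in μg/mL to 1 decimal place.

3.0 μg/mL

τ/t½ = 27/7 ≈ 3.8571, so fraction remaining f = (1/2)^(27/7) ≈ 0.0690.
Accumulation ratio R = 1/(1 − f) ≈ 1/0.9310 ≈ 1.0741.
Each bolus raises the concentration by D/Vd = 1990/49 ≈ 40.612 μg/mL.
Cmax,ss = C₀/(1 − f) ≈ 40.612/0.9310 ≈ 43.622 μg/mL.
Steady-state trough Cmin,ss = Cmax,ss·f ≈ 43.622 × 0.0690 ≈ 3.010 μg/mL.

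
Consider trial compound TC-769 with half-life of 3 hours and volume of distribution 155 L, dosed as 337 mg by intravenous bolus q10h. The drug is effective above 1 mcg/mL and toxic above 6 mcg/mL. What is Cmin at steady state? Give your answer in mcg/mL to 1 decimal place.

k = ln2/t½ = ln2/3 ≈ 0.231049 h⁻¹; fraction remaining f = e^(−kτ) = e^(−0.231049×10) ≈ 0.0992.
At steady state, accumulation factor R = 1/(1 − e^(−kτ)) ≈ 1.1101.
Single-dose peak C₀ = D/Vd = 337/155 ≈ 2.174 mcg/mL.
Steady-state peak Cmax,ss = C₀·R ≈ 2.174 × 1.1101 ≈ 2.413 mcg/mL.
One interval later, Cmin,ss = Cmax,ss·e^(−kτ) ≈ 2.413 × 0.0992 ≈ 0.239 mcg/mL.
Trough 0.2 mcg/mL vs MEC 1 mcg/mL: subtherapeutic.

0.2 mcg/mL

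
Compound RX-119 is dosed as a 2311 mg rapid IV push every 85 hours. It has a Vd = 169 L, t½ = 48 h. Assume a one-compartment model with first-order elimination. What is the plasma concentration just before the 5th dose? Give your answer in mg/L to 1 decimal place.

f = (1/2)^(τ/t½) = (1/2)^(85/48) ≈ 0.2930.
C₀ = D/Vd = 2311/169 ≈ 13.675 mg/L.
Before the 5th dose, 4 doses have been given. Superposition: Cmin = C₀·(f + f² + … + f^4).
≈ 13.675 × (0.2930 + 0.0858 + 0.0252 + 0.0074) ≈ 13.675 × 0.4114 ≈ 5.626 mg/L.

5.6 mg/L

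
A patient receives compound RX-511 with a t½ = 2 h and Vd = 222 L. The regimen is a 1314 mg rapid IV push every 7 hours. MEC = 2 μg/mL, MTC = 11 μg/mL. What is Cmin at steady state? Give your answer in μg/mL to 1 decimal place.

τ/t½ = 7/2 ≈ 3.5, so fraction remaining f = (1/2)^(7/2) ≈ 0.0884.
Single-dose peak C₀ = D/Vd = 1314/222 ≈ 5.919 μg/mL.
Steady-state trough Cmin,ss = C₀·f/(1−f) ≈ 5.919 × 0.0884/0.9116 ≈ 0.574 μg/mL.
Trough 0.6 μg/mL vs MEC 2 μg/mL: subtherapeutic.

0.6 μg/mL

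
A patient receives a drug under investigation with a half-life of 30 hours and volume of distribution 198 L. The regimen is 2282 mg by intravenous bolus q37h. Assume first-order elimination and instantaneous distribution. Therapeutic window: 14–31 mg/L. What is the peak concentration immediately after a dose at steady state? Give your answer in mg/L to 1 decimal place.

20.1 mg/L

k = ln2/t½ = ln2/30 ≈ 0.023105 h⁻¹; fraction remaining f = e^(−kτ) = e^(−0.023105×37) ≈ 0.4253.
At steady state, accumulation factor R = 1/(1 − e^(−kτ)) ≈ 1.7400.
Single-dose peak C₀ = D/Vd = 2282/198 ≈ 11.525 mg/L.
Steady-state peak Cmax,ss = C₀·R ≈ 11.525 × 1.7400 ≈ 20.053 mg/L.
Peak 20.1 mg/L vs MTC 31 mg/L: below toxic threshold.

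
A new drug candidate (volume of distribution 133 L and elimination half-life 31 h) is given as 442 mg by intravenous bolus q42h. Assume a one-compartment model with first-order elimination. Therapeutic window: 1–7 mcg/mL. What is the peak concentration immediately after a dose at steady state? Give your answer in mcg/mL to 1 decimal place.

5.5 mcg/mL

Over one 42-h interval, 42/31 ≈ 1.3548 half-lives elapse, leaving f ≈ 0.3910 of each dose.
At steady state, accumulation factor R = 1/(1 − e^(−kτ)) ≈ 1.6420.
Single-dose peak C₀ = D/Vd = 442/133 ≈ 3.323 mcg/mL.
Steady-state peak Cmax,ss = C₀·R ≈ 3.323 × 1.6420 ≈ 5.456 mcg/mL.
Peak 5.5 mcg/mL vs MTC 7 mcg/mL: below toxic threshold.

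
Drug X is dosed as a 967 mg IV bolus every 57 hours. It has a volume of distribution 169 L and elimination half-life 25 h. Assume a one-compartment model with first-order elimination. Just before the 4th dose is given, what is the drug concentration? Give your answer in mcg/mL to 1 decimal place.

f = (1/2)^(τ/t½) = (1/2)^(57/25) ≈ 0.2059.
C₀ = D/Vd = 967/169 ≈ 5.722 mcg/mL.
Before the 4th dose, 3 doses have been given. Superposition: Cmin = C₀·(f + f² + … + f^3).
≈ 5.722 × (0.2059 + 0.0424 + 0.0087) ≈ 5.722 × 0.2570 ≈ 1.471 mcg/mL.

1.5 mcg/mL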